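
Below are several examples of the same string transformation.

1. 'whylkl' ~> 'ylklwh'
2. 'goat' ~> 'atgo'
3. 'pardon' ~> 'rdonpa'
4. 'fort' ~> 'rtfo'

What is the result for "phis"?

The transformation: move the first 2 characters to the end (rotate left by 2).
Applying that to "phis" gives "isph".

isph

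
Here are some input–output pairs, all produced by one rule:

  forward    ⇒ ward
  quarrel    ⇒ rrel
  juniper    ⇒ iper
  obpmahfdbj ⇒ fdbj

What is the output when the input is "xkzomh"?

zomh

Looking at the pairs, the operation is to keep only the last 4 characters.
Doing the same to "xkzomh": "zomh".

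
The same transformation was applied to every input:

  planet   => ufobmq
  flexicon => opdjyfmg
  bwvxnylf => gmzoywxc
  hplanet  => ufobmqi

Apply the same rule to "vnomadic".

The rule is to shift every letter 1 place forward in the alphabet (wrapping around), then reverse the string.
For "vnomadic", step one produces "wopnbejd"; step two turns that into "djebnpow".

djebnpow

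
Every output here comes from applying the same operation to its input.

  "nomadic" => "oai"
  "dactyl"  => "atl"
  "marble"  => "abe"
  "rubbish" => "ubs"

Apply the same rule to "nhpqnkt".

hqk

The pattern: keep every other character starting from the second (positions 2nd, 4th, 6th, ...).
On "nhpqnkt" that produces "hqk".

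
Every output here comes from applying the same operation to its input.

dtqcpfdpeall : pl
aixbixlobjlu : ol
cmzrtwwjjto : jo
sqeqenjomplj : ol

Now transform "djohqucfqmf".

ff

The pattern: keep one character in every 3, starting at position 2 (positions 2nd, 5th, 8th, ...), then delete the first 2 characters.
Starting from "djohqucfqmf": after the first operation, "jqff"; after the second, "ff".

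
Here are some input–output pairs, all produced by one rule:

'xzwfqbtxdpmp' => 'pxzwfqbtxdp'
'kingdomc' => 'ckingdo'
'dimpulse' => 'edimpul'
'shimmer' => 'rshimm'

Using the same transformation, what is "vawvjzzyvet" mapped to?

Rule — move the last 2 characters to the front (rotate right by 2), then delete the first character.
On "vawvjzzyvet": the first step gives "etvawvjzzyv", and the second then gives "tvawvjzzyv".

tvawvjzzyv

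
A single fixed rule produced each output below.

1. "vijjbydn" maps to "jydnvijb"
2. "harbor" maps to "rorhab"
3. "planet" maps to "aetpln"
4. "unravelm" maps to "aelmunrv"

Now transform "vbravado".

The pattern: swap the front and back halves of the string, then swap the first and last characters.
Applying both steps to "vbravado": "vadovbra", then "aadovbrv".

aadovbrv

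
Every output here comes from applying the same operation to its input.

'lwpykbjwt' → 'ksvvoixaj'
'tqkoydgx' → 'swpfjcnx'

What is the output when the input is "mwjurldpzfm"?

The rule is to shift every letter 1 place backward in the alphabet (wrapping around), then take characters alternately from the front and the back (1st, last, 2nd, 2nd-last, ...).
Working it through for "mwjurldpzfm": intermediate "lvitqkcoyel", final "llveiytoqck".

llveiytoqck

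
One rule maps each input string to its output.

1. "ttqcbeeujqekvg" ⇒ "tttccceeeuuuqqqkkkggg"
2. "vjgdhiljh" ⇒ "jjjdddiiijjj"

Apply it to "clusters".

lllssseeesss

The pattern: keep every other character starting from the second (positions 2nd, 4th, 6th, ...), then repeat every character 3 times.
On "clusters": the first step gives "lses", and the second then gives "lllssseeesss".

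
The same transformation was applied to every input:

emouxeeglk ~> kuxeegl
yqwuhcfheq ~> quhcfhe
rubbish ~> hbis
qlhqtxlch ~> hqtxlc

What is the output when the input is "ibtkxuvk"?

What's happening: delete the first 3 characters, then move the last character to the front.
On "ibtkxuvk": the first step gives "kxuvk", and the second then gives "kkxuv".

kkxuv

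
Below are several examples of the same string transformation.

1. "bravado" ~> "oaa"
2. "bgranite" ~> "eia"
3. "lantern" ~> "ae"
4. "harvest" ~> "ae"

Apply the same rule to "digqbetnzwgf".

ie

Rule — take characters alternately from the front and the back (1st, last, 2nd, 2nd-last, ...), then keep only the vowels.
Applying both steps to "digqbetnzwgf": "dfiggwqzbnet", then "ie".
(Check on "bgranite": → "begtrian" → "eia" ✓)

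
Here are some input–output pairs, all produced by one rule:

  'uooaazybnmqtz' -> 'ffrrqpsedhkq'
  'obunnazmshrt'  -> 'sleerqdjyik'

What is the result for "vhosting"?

The pattern: shift every letter 9 places backward in the alphabet (wrapping around), then delete the first character.
Applying both steps to "vhosting": "myfjkzex", then "yfjkzex".

yfjkzex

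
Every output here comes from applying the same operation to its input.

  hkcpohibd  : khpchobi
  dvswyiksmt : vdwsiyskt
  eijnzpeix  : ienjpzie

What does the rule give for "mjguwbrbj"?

In each case the input is transformed by: swap each adjacent pair of characters (1↔2, 3↔4, ...), then delete the last character.
"mjguwbrbj" → "jmugbwbrj" → "jmugbwbr".
(Check on "eijnzpeix": → "ienjpziex" → "ienjpzie" ✓)

jmugbwbr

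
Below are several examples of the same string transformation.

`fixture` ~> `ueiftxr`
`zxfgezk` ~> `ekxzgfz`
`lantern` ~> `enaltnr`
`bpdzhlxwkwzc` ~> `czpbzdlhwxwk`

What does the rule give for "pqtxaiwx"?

The pattern: swap each adjacent pair of characters (1↔2, 3↔4, ...), then move the last 2 characters to the front (rotate right by 2).
"pqtxaiwx" → "qpxtiaxw" → "xwqpxtia".

xwqpxtia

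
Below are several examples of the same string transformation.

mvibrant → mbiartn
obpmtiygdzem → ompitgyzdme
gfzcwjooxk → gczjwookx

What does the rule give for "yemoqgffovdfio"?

yomgqffvofdoi

What's happening: swap each adjacent pair of characters (1↔2, 3↔4, ...), then delete the first character.
Applying both steps to "yemoqgffovdfio": "eyomgqffvofdoi", then "yomgqffvofdoi".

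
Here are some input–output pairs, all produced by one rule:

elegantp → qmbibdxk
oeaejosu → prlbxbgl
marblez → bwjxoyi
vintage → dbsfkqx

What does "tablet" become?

The transformation: shift every letter 3 places backward in the alphabet (wrapping around), then move the last 2 characters to the front (rotate right by 2).
On "tablet": the first step gives "qxyibq", and the second then gives "bqqxyi".

bqqxyi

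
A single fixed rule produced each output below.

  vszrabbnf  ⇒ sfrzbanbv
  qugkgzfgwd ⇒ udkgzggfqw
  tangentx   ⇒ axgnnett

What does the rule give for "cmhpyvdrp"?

mpphvyrdc

The transformation: swap the first and last characters, then swap each adjacent pair of characters (1↔2, 3↔4, ...).
Applying both steps to "cmhpyvdrp": "pmhpyvdrc", then "mpphvyrdc".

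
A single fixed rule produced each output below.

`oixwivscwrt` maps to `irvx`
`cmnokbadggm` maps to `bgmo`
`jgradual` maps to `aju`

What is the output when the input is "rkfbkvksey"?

Rule — sort the characters into alphabetical order, then keep one character in every 3, starting at position 2 (positions 2nd, 5th, 8th, ...).
Applying both steps to "rkfbkvksey": "befkkkrsvy", then "eks".

eks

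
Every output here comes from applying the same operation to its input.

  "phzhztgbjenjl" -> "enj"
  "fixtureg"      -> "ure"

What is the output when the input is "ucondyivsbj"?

Looking at the pairs, the operation is to move the last character to the front, then keep only the last 3 characters.
For "ucondyivsbj" the result is "vsb".

vsb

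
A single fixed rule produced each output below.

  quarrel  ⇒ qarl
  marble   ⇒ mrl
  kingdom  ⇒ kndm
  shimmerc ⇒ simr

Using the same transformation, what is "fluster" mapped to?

futr

The transformation: keep every other character starting from the first (positions 1st, 3rd, 5th, ...).
Applying that to "fluster" gives "futr".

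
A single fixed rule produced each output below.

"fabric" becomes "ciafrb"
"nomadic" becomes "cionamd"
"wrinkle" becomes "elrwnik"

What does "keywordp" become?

pdekwyro

Looking at the pairs, the operation is to move the last 2 characters to the front (rotate right by 2), then swap each adjacent pair of characters (1↔2, 3↔4, ...).
On "keywordp": the first step gives "dpkeywor", and the second then gives "pdekwyro".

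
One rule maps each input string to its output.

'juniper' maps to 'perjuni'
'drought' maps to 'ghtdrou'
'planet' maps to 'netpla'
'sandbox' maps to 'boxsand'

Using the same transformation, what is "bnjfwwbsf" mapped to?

Looking at the pairs, the operation is to move the last 3 characters to the front (rotate right by 3).
So "bnjfwwbsf" becomes "bsfbnjfww".

bsfbnjfww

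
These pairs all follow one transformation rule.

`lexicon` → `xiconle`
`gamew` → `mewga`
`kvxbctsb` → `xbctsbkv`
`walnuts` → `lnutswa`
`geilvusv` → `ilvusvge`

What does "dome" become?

What's happening: move the first 2 characters to the end (rotate left by 2).
On "dome" that produces "medo".

medo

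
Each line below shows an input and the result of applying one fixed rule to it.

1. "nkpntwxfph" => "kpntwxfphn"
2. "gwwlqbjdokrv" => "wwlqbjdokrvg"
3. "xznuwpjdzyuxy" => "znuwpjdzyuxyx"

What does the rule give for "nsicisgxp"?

In each case the input is transformed by: move the first character to the end.
Doing the same to "nsicisgxp": "sicisgxpn".

sicisgxpn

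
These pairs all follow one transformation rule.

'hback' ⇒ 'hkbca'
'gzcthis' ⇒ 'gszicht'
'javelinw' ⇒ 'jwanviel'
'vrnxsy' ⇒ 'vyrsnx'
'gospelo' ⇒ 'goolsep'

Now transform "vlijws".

Rule — take characters alternately from the front and the back (1st, last, 2nd, 2nd-last, ...).
"vlijws" → "vslwij".

vslwij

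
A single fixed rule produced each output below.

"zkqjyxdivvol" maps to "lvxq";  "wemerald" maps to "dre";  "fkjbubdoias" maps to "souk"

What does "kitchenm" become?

In each case the input is transformed by: reverse the string, then keep one character in every 3, starting at position 1 (positions 1st, 4th, 7th, ...).
Starting from "kitchenm": after the first operation, "mnehctik"; after the second, "mhi".

mhi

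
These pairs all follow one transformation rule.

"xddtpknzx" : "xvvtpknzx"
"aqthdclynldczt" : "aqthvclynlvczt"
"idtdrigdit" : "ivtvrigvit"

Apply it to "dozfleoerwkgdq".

vozfleoerwkgvq

What's happening: replace every "d" with "v".
So "dozfleoerwkgdq" becomes "vozfleoerwkgvq".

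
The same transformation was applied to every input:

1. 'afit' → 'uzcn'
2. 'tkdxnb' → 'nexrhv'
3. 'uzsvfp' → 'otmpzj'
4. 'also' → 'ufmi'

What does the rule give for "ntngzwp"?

hnhatqj

The transformation: shift every letter 6 places backward in the alphabet (wrapping around).
Doing the same to "ntngzwp": "hnhatqj".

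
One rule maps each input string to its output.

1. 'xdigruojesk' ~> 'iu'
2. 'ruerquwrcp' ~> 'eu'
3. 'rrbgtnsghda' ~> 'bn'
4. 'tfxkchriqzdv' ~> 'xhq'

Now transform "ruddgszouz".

The rule is to delete the last 3 characters, then keep one character in every 3, starting at position 3 (positions 3rd, 6th, 9th, ...).
Working it through for "ruddgszouz": intermediate "ruddgsz", final "ds".

ds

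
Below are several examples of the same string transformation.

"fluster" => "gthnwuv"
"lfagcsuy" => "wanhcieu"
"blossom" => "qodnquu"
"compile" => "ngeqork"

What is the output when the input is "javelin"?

kplcxgn

In each case the input is transformed by: move the last 2 characters to the front (rotate right by 2), then shift every letter 2 places forward in the alphabet (wrapping around).
For "javelin", step one produces "injavel"; step two turns that into "kplcxgn".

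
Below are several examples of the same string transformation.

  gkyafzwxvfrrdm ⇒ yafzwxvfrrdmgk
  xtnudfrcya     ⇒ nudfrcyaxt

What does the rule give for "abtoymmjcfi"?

The transformation: move the first 2 characters to the end (rotate left by 2).
Applying that to "abtoymmjcfi" gives "toymmjcfiab".

toymmjcfiab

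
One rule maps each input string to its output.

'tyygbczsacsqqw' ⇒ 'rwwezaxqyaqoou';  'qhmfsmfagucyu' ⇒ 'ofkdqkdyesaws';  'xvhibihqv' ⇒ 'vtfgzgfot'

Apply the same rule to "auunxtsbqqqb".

ysslvrqzoooz

The pattern: shift every letter 2 places backward in the alphabet (wrapping around).
So "auunxtsbqqqb" becomes "ysslvrqzoooz".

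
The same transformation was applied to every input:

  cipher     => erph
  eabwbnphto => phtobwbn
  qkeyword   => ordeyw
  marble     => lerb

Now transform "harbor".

orrb

The transformation: delete the first 2 characters, then swap the front and back halves of the string.
"harbor" → "orrb".
(Check on "eabwbnphto": → "bwbnphto" → "phtobwbn" ✓)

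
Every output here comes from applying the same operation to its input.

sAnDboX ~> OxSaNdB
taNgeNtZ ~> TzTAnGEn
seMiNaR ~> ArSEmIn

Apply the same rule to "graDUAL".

The transformation: flip the case of every letter, then move the last 2 characters to the front (rotate right by 2).
Starting from "graDUAL": after the first operation, "GRAdual"; after the second, "alGRAdu".
(Check on "seMiNaR": → "SEmInAr" → "ArSEmIn" ✓)

alGRAdu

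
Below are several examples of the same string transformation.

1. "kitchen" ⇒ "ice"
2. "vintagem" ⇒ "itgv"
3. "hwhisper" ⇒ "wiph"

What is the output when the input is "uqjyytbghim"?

qytgi

What's happening: swap the first and last characters, then keep every other character starting from the second (positions 2nd, 4th, 6th, ...).
For "uqjyytbghim", step one produces "mqjyytbghiu"; step two turns that into "qytgi".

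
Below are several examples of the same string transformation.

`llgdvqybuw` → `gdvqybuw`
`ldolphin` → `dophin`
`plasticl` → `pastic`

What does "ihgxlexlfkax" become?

ihgxexfkax

Each output is the input with this applied: remove every "l".
On "ihgxlexlfkax" that produces "ihgxexfkax".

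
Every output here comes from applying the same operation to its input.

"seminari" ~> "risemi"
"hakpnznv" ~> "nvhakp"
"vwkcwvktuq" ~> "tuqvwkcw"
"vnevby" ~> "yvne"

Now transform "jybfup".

Rule — swap the front and back halves of the string, then delete the first 2 characters.
Starting from "jybfup": after the first operation, "fupjyb"; after the second, "pjyb".

pjyb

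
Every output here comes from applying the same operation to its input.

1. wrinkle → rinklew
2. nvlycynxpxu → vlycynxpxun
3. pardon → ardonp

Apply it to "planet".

lanetp

Looking at the pairs, the operation is to move the first character to the end.
"planet" → "lanetp".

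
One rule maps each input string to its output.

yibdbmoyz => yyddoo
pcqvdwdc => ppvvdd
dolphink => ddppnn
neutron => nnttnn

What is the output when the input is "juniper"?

The rule is to keep one character in every 3, starting at position 1 (positions 1st, 4th, 7th, ...), then double every character.
For "juniper" the result is "jjiirr".

jjiirr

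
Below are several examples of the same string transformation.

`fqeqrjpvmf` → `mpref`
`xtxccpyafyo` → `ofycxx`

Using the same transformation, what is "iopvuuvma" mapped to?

avupi

The pattern: keep every other character starting from the first (positions 1st, 3rd, 5th, ...), then reverse the string.
"iopvuuvma" → "ipuva" → "avupi".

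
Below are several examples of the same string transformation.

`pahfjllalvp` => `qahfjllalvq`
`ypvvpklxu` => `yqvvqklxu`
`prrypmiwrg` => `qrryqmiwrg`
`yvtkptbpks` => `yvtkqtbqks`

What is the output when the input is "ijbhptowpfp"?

ijbhqtowqfq

Looking at the pairs, the operation is to replace every "p" with "q".
Doing the same to "ijbhptowpfp": "ijbhqtowqfq".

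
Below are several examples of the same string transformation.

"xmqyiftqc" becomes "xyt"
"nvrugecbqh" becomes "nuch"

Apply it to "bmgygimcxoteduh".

Each output is the input with this applied: keep one character in every 3, starting at position 1 (positions 1st, 4th, 7th, ...).
Applying that to "bmgygimcxoteduh" gives "bymod".

bymod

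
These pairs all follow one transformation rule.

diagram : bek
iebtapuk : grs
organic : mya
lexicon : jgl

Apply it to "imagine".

gec

Looking at the pairs, the operation is to shift every letter 2 places backward in the alphabet (wrapping around), then keep one character in every 3, starting at position 1 (positions 1st, 4th, 7th, ...).
Applying both steps to "imagine": "gkyeglc", then "gec".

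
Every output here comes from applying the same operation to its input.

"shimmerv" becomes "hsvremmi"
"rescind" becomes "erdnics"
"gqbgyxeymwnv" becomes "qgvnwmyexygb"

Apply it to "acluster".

The rule is to move the first 2 characters to the end (rotate left by 2), then reverse the string.
Working it through for "acluster": intermediate "lusterac", final "caretsul".

caretsul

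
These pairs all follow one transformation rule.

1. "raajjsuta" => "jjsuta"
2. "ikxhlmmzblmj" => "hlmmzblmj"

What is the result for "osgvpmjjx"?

In each case the input is transformed by: delete the first 3 characters.
So "osgvpmjjx" becomes "vpmjjx".

vpmjjx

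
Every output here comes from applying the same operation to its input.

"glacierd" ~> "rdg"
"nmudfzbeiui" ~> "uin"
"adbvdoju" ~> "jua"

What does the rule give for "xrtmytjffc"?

fcx

The pattern: move the last 2 characters to the front (rotate right by 2), then keep only the first 3 characters.
On "xrtmytjffc": the first step gives "fcxrtmytjf", and the second then gives "fcx".
(Check on "glacierd": → "rdglacie" → "rdg" ✓)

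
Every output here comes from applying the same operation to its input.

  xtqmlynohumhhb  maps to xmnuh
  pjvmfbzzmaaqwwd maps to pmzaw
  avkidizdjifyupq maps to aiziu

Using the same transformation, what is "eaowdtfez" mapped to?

ewf

Each output is the input with this applied: keep one character in every 3, starting at position 1 (positions 1st, 4th, 7th, ...).
For "eaowdtfez" the result is "ewf".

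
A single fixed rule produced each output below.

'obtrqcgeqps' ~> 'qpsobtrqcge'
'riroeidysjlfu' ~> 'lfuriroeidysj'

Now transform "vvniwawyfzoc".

In each case the input is transformed by: move the last 3 characters to the front (rotate right by 3).
Doing the same to "vvniwawyfzoc": "zocvvniwawyf".

zocvvniwawyf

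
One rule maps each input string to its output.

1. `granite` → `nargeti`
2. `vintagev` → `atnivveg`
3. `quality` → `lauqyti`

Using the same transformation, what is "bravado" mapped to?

varboda

The transformation: reverse the string, then move the first 3 characters to the end (rotate left by 3).
Starting from "bravado": after the first operation, "odavarb"; after the second, "varboda".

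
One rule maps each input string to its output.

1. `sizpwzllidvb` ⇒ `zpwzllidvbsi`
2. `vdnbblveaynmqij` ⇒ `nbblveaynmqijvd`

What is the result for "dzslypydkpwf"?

slypydkpwfdz

The rule is to move the first 2 characters to the end (rotate left by 2).
So "dzslypydkpwf" becomes "slypydkpwfdz".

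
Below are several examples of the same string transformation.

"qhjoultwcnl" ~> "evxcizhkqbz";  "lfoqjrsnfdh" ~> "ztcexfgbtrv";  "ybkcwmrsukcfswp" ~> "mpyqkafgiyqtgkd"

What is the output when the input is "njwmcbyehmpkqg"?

bxkaqpmsvadyeu

What's happening: shift every letter 12 places backward in the alphabet (wrapping around).
For "njwmcbyehmpkqg" the result is "bxkaqpmsvadyeu".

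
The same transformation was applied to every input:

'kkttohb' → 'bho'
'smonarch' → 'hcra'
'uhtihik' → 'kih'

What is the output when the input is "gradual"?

Looking at the pairs, the operation is to take characters alternately from the front and the back (1st, last, 2nd, 2nd-last, ...), then keep every other character starting from the second (positions 2nd, 4th, 6th, ...).
Applying both steps to "gradual": "glraaud", then "lau".

lau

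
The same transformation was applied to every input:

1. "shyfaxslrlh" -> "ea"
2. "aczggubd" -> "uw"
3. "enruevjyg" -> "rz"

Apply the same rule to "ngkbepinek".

xd

Rule — shift every letter 7 places backward in the alphabet (wrapping around), then keep only the last 2 characters.
For "ngkbepinek", step one produces "gzduxibgxd"; step two turns that into "xd".
(Check on "shyfaxslrlh": → "larytqlekea" → "ea" ✓)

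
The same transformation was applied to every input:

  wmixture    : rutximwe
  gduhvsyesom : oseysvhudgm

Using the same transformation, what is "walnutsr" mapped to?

stunlawr

Rule — move the last character to the front, then reverse the string.
"walnutsr" → "stunlawr".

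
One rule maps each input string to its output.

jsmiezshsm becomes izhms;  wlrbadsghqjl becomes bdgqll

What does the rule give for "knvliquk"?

lqkn

Looking at the pairs, the operation is to move the first 2 characters to the end (rotate left by 2), then keep every other character starting from the second (positions 2nd, 4th, 6th, ...).
Starting from "knvliquk": after the first operation, "vliqukkn"; after the second, "lqkn".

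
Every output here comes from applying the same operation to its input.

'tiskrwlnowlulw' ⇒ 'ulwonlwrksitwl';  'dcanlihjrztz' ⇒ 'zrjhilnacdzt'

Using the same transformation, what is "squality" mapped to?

Rule — move the last 2 characters to the front (rotate right by 2), then reverse the string.
Starting from "squality": after the first operation, "tysquali"; after the second, "ilauqsyt".

ilauqsyt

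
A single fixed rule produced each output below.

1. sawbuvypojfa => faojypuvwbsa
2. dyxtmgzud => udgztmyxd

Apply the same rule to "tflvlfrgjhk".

hkgjfrvlflt

The rule is to reverse the string, then swap each adjacent pair of characters (1↔2, 3↔4, ...).
Starting from "tflvlfrgjhk": after the first operation, "khjgrflvlft"; after the second, "hkgjfrvlflt".
(Check on "sawbuvypojfa": → "afjopyvubwas" → "faojypuvwbsa" ✓)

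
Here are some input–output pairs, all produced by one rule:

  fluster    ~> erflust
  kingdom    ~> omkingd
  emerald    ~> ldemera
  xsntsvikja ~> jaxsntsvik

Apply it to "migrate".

Each output is the input with this applied: move the last 2 characters to the front (rotate right by 2).
On "migrate" that produces "temigra".

temigra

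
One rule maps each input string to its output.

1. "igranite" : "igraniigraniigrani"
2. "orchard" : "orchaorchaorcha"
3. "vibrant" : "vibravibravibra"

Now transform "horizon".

horizhorizhoriz

Each output is the input with this applied: delete the last 2 characters, then write the whole string 3 times in a row.
"horizon" → "horizhorizhoriz".
(Check on "orchard": → "orcha" → "orchaorchaorcha" ✓)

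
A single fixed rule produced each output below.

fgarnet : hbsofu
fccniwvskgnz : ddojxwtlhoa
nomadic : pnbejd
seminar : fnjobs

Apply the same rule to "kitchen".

The transformation: delete the first character, then shift every letter 1 place forward in the alphabet (wrapping around).
"kitchen" → "itchen" → "judifo".

judifo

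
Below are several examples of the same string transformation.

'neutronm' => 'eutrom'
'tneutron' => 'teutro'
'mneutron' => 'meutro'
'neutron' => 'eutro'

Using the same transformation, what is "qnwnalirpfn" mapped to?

The pattern: remove every "n".
For "qnwnalirpfn" the result is "qwalirpf".

qwalirpf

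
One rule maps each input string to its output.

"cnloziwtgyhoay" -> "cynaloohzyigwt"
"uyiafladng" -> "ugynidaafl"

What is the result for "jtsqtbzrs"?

Each output is the input with this applied: take characters alternately from the front and the back (1st, last, 2nd, 2nd-last, ...).
For "jtsqtbzrs" the result is "jstrszqbt".

jstrszqbt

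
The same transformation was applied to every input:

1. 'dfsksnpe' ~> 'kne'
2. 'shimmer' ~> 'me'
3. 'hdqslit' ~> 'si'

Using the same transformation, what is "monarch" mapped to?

Rule — keep every other character starting from the second (positions 2nd, 4th, 6th, ...), then delete the first character.
On "monarch" that produces "ac".

ac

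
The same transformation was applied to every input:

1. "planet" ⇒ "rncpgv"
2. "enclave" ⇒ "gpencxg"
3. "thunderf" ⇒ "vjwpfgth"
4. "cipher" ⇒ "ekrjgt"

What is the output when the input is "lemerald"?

The rule is to shift every letter 2 places forward in the alphabet (wrapping around).
"lemerald" → "ngogtcnf".

ngogtcnf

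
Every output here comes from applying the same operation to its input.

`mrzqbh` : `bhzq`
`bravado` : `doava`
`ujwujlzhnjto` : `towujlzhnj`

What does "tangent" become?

ntnge

The rule is to delete the first 2 characters, then move the last 2 characters to the front (rotate right by 2).
For "tangent", step one produces "ngent"; step two turns that into "ntnge".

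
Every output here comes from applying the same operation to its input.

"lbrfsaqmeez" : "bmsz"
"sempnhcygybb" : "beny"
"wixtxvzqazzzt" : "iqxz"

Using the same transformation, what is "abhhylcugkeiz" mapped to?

The pattern: keep one character in every 3, starting at position 2 (positions 2nd, 5th, 8th, ...), then sort the characters into alphabetical order.
So "abhhylcugkeiz" becomes "beuy".

beuy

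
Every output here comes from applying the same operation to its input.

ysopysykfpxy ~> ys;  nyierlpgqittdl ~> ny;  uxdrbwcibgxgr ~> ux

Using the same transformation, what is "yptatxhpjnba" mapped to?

The transformation: keep only the first 2 characters.
Doing the same to "yptatxhpjnba": "yp".

yp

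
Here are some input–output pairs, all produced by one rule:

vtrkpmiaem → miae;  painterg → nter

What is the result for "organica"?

anic

In each case the input is transformed by: move the last character to the front, then keep only the last 4 characters.
Starting from "organica": after the first operation, "aorganic"; after the second, "anic".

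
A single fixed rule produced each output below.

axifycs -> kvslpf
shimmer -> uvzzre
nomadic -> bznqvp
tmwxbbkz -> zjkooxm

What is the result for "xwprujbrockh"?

jcehwoebpxu

What's happening: delete the first character, then shift every letter 13 places forward in the alphabet (wrapping around) — i.e. ROT13.
Starting from "xwprujbrockh": after the first operation, "wprujbrockh"; after the second, "jcehwoebpxu".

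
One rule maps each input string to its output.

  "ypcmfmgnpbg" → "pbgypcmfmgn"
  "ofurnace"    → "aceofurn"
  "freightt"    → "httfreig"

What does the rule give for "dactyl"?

tyldac

Looking at the pairs, the operation is to move the last 3 characters to the front (rotate right by 3).
For "dactyl" the result is "tyldac".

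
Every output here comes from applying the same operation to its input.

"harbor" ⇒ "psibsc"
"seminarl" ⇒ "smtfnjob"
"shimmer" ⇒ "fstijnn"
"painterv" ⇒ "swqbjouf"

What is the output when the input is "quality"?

The transformation: shift every letter 1 place forward in the alphabet (wrapping around), then move the last 2 characters to the front (rotate right by 2).
On "quality": the first step gives "rvbmjuz", and the second then gives "uzrvbmj".
(Check on "shimmer": → "tijnnfs" → "fstijnn" ✓)

uzrvbmj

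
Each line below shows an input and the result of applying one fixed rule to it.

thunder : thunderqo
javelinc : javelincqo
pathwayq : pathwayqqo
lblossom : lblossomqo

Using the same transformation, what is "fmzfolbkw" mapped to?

The transformation: append "qo".
"fmzfolbkw" → "fmzfolbkwqo".

fmzfolbkwqo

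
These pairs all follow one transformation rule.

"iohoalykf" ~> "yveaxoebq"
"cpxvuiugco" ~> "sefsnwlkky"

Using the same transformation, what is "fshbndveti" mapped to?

In each case the input is transformed by: shift every letter 10 places backward in the alphabet (wrapping around), then take characters alternately from the front and the back (1st, last, 2nd, 2nd-last, ...).
Applying both steps to "fshbndveti": "vixrdtlujy", then "vyijxurldt".
(Check on "cpxvuiugco": → "sfnlkykwse" → "sefsnwlkky" ✓)

vyijxurldt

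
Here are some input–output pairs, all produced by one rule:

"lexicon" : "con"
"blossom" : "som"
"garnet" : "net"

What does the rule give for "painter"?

Rule — keep only the last 3 characters.
So "painter" becomes "ter".

ter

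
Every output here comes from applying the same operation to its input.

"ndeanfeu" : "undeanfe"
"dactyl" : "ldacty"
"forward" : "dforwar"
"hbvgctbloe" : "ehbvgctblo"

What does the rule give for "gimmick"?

What's happening: move the last character to the front.
On "gimmick" that produces "kgimmic".

kgimmic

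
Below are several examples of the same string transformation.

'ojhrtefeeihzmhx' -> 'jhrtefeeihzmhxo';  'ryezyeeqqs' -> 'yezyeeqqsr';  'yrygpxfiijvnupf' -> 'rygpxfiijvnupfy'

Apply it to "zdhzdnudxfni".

dhzdnudxfniz

The pattern: move the first character to the end.
Doing the same to "zdhzdnudxfni": "dhzdnudxfniz".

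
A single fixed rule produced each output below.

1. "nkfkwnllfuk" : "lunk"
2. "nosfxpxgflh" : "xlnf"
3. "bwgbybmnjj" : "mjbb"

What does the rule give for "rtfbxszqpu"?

Each output is the input with this applied: keep one character in every 3, starting at position 1 (positions 1st, 4th, 7th, ...), then move the first 2 characters to the end (rotate left by 2).
Applying both steps to "rtfbxszqpu": "rbzu", then "zurb".

zurb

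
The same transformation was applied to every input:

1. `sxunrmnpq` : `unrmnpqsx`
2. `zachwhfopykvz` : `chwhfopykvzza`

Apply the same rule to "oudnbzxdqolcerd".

Looking at the pairs, the operation is to move the first 2 characters to the end (rotate left by 2).
Applying that to "oudnbzxdqolcerd" gives "dnbzxdqolcerdou".

dnbzxdqolcerdou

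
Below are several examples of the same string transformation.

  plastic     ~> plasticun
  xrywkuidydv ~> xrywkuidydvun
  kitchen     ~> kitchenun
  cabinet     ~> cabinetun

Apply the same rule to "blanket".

blanketun

In each case the input is transformed by: append "un".
"blanket" → "blanketun".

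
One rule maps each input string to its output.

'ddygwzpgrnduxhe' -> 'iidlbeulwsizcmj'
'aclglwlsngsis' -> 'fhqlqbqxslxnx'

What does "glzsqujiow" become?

lqexvzontb

The transformation: shift every letter 5 places forward in the alphabet (wrapping around).
Applying that to "glzsqujiow" gives "lqexvzontb".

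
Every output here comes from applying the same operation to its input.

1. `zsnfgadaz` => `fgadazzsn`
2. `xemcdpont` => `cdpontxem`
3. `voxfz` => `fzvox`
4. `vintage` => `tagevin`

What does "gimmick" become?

mickgim

Rule — move the first 3 characters to the end (rotate left by 3).
On "gimmick" that produces "mickgim".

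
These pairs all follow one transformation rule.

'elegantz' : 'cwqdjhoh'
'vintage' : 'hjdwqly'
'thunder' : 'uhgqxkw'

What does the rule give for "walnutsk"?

Looking at the pairs, the operation is to shift every letter 3 places forward in the alphabet (wrapping around), then reverse the string.
Working it through for "walnutsk": intermediate "zdoqxwvn", final "nvwxqodz".

nvwxqodz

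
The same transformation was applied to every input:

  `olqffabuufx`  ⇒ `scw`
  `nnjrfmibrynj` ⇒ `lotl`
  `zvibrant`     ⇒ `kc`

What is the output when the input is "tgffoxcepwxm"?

What's happening: shift every letter 2 places forward in the alphabet (wrapping around), then keep one character in every 3, starting at position 3 (positions 3rd, 6th, 9th, ...).
"tgffoxcepwxm" → "vihhqzegryzo" → "hzro".

hzro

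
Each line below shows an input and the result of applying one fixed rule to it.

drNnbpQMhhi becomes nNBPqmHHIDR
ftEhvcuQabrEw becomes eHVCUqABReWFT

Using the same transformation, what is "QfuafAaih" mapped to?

UAFaAIHqF

Each output is the input with this applied: move the first 2 characters to the end (rotate left by 2), then flip the case of every letter.
For "QfuafAaih", step one produces "uafAaihQf"; step two turns that into "UAFaAIHqF".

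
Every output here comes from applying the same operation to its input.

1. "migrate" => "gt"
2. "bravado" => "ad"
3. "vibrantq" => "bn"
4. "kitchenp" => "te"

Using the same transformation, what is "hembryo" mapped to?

my

The transformation: keep one character in every 3, starting at position 3 (positions 3rd, 6th, 9th, ...).
On "hembryo" that produces "my".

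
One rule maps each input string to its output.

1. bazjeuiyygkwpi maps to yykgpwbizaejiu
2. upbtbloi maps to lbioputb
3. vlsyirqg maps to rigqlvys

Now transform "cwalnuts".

The rule is to swap the front and back halves of the string, then swap each adjacent pair of characters (1↔2, 3↔4, ...).
Starting from "cwalnuts": after the first operation, "nutscwal"; after the second, "unstwcla".

unstwcla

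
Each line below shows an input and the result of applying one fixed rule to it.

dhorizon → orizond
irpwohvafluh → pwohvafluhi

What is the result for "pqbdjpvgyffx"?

bdjpvgyffxp

Each output is the input with this applied: move the first 2 characters to the end (rotate left by 2), then delete the last character.
On "pqbdjpvgyffx": the first step gives "bdjpvgyffxpq", and the second then gives "bdjpvgyffxp".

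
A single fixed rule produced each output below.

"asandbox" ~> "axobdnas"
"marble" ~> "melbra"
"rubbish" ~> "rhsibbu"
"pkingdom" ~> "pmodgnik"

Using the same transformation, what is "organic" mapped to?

ocinagr

The rule is to move the first character to the end, then reverse the string.
On "organic": the first step gives "rganico", and the second then gives "ocinagr".
(Check on "asandbox": → "sandboxa" → "axobdnas" ✓)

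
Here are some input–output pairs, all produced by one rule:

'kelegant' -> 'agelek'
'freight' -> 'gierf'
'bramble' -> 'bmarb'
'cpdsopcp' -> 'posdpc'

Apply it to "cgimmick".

The pattern: delete the last 2 characters, then reverse the string.
"cgimmick" → "cgimmi" → "immigc".
(Check on "kelegant": → "kelega" → "agelek" ✓)

immigc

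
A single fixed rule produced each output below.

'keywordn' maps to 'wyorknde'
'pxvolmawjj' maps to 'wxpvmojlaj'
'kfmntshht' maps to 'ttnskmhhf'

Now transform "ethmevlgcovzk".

vztvmoklgheec

Each output is the input with this applied: sort the characters into reverse alphabetical order, then swap each adjacent pair of characters (1↔2, 3↔4, ...).
"ethmevlgcovzk" → "vztvmoklgheec".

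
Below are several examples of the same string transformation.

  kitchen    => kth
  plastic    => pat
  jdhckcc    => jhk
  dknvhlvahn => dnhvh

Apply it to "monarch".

mnr

What's happening: move the last character to the front, then keep every other character starting from the second (positions 2nd, 4th, 6th, ...).
"monarch" → "hmonarc" → "mnr".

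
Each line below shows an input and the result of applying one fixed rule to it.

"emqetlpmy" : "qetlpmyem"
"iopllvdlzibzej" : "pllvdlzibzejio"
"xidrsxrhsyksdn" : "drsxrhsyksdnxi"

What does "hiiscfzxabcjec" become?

iscfzxabcjechi

In each case the input is transformed by: move the first 2 characters to the end (rotate left by 2).
"hiiscfzxabcjec" → "iscfzxabcjechi".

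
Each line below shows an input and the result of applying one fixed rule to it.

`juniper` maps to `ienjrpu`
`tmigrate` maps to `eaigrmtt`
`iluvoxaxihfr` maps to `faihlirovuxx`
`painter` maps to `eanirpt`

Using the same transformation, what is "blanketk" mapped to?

The rule is to sort the characters into alphabetical order, then swap each adjacent pair of characters (1↔2, 3↔4, ...).
Working it through for "blanketk": intermediate "abekklnt", final "bakelktn".

bakelktn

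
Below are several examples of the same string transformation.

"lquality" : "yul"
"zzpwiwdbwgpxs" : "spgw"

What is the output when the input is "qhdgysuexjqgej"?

jdqse

Each output is the input with this applied: take characters alternately from the front and the back (1st, last, 2nd, 2nd-last, ...), then keep one character in every 3, starting at position 2 (positions 2nd, 5th, 8th, ...).
On "qhdgysuexjqgej": the first step gives "qjhedggqyjsxue", and the second then gives "jdqse".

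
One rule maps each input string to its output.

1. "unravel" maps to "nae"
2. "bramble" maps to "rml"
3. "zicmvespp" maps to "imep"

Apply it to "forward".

owr

The rule is to keep every other character starting from the second (positions 2nd, 4th, 6th, ...).
Applying that to "forward" gives "owr".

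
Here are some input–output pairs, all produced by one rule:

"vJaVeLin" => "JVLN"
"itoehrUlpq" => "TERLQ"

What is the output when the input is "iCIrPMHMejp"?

What's happening: keep every other character starting from the second (positions 2nd, 4th, 6th, ...), then convert every letter to uppercase.
On "iCIrPMHMejp": the first step gives "CrMMj", and the second then gives "CRMMJ".

CRMMJ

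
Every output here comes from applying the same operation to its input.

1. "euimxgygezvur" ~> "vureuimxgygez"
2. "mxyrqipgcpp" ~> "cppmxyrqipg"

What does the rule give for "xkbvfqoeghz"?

ghzxkbvfqoe

Looking at the pairs, the operation is to move the last 3 characters to the front (rotate right by 3).
For "xkbvfqoeghz" the result is "ghzxkbvfqoe".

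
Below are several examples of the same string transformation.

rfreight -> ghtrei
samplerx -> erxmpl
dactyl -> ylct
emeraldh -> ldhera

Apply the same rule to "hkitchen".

henitc

The transformation: delete the first 2 characters, then swap the front and back halves of the string.
On "hkitchen": the first step gives "itchen", and the second then gives "henitc".
(Check on "rfreight": → "reight" → "ghtrei" ✓)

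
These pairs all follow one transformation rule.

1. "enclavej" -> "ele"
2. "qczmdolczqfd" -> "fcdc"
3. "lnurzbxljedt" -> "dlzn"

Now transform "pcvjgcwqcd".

The rule is to reverse the string, then keep one character in every 3, starting at position 2 (positions 2nd, 5th, 8th, ...).
For "pcvjgcwqcd", step one produces "dcqwcgjvcp"; step two turns that into "ccv".

ccv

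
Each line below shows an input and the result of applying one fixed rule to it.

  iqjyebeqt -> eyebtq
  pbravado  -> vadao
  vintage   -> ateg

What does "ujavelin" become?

The pattern: delete the first 3 characters, then swap each adjacent pair of characters (1↔2, 3↔4, ...).
"ujavelin" → "velin" → "eviln".

eviln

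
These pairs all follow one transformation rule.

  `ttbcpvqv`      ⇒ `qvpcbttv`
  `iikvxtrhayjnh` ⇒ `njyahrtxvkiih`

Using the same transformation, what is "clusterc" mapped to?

retsulcc

The transformation: reverse the string, then move the first character to the end.
So "clusterc" becomes "retsulcc".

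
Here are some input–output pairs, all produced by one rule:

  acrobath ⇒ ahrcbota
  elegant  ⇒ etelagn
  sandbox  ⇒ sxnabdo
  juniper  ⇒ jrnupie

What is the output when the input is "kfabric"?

The transformation: move the last character to the front, then swap each adjacent pair of characters (1↔2, 3↔4, ...).
Applying both steps to "kfabric": "ckfabri", then "kcafrbi".

kcafrbi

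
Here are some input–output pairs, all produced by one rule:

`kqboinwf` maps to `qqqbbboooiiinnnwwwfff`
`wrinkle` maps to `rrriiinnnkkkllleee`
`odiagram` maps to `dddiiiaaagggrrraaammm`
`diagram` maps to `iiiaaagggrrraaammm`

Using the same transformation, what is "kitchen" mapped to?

iiitttccchhheeennn

The rule is to delete the first character, then repeat every character 3 times.
On "kitchen" that produces "iiitttccchhheeennn".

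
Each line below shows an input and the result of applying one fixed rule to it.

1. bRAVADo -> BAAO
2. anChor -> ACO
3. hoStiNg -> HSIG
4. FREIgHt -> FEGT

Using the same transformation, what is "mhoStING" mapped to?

The transformation: keep every other character starting from the first (positions 1st, 3rd, 5th, ...), then convert every letter to uppercase.
Starting from "mhoStING": after the first operation, "motN"; after the second, "MOTN".
(Check on "anChor": → "aCo" → "ACO" ✓)

MOTN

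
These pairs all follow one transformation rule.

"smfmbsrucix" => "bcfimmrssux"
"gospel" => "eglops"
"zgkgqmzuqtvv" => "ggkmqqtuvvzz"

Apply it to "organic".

acginor

The transformation: sort the characters into alphabetical order.
Doing the same to "organic": "acginor".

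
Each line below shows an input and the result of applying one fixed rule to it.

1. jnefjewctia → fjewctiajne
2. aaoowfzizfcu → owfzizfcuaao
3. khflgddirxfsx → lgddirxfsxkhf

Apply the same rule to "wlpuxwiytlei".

Looking at the pairs, the operation is to move the first 3 characters to the end (rotate left by 3).
Doing the same to "wlpuxwiytlei": "uxwiytleiwlp".

uxwiytleiwlp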